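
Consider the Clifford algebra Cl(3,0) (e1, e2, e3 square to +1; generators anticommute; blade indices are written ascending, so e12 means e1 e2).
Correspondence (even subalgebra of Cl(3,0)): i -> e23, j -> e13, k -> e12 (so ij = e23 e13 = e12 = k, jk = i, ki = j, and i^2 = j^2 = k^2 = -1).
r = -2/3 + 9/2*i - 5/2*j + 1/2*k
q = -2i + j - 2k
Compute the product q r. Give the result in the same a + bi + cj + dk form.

In blades: q = -2*e12 + e13 - 2*e23, r = -2/3 + 1/2*e12 - 5/2*e13 + 9/2*e23.
Distribute q over r term by term (generator squares from the signature, products reordered to ascending indices): (-2*e12)*r = 1 + 4/3*e12 - 9*e13 - 5*e23; (e13)*r = 5/2 - 9/2*e12 - 2/3*e13 + 1/2*e23; (-2*e23)*r = 9 + 5*e12 + e13 + 4/3*e23.
Sum: 25/2 + 11/6*e12 - 26/3*e13 - 19/6*e23; translating back through the correspondence:
Answer: 25/2 - 19/6*i - 26/3*j + 11/6*k


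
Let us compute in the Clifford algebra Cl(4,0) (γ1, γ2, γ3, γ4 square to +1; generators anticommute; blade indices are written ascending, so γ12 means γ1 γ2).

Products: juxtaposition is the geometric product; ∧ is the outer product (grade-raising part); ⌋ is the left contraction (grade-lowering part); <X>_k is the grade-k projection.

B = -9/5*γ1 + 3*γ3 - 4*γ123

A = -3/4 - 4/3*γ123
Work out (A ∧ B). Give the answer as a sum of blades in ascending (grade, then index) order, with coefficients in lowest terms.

step 1: 27/20*γ1 - 9/4*γ3 + 3*γ123
Answer: 27/20*γ1 - 9/4*γ3 + 3*γ123


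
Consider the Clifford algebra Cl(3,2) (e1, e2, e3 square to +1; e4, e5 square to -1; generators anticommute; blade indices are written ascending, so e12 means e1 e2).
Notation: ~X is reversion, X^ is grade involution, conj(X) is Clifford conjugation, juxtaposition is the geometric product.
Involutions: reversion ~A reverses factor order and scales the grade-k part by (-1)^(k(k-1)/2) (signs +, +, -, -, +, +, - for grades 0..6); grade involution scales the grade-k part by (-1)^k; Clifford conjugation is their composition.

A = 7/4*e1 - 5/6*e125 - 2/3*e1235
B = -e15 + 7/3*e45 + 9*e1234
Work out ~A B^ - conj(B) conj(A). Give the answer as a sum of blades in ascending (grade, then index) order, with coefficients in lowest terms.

first term: 5/6*e2 - 7/4*e5 + 2/3*e23 + 6*e45 + 35/18*e124 + 49/12*e145 + 63/4*e234 - 15/2*e345 - 14/9*e1234
second term: 5/6*e2 + 7/4*e5 - 2/3*e23 - 6*e45 - 35/18*e124 + 49/12*e145 + 63/4*e234 + 15/2*e345 - 14/9*e1234
Answer: -7/2*e5 + 4/3*e23 + 12*e45 + 35/9*e124 - 15*e345


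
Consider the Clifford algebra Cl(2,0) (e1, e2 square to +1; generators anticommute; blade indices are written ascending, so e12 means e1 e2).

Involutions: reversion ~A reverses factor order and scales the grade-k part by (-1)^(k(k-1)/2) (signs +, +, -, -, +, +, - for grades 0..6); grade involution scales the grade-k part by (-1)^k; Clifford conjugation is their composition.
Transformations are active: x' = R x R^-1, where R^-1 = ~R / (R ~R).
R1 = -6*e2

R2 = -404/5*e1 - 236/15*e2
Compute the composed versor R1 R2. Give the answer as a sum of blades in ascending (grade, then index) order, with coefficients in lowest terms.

Distribute over the terms of R1 (each basis-blade product reordered to ascending indices, repeated generators contracted through their squares):
(-6*e2) R2 = 472/5 - 2424/5*e12
Answer: 472/5 - 2424/5*e12


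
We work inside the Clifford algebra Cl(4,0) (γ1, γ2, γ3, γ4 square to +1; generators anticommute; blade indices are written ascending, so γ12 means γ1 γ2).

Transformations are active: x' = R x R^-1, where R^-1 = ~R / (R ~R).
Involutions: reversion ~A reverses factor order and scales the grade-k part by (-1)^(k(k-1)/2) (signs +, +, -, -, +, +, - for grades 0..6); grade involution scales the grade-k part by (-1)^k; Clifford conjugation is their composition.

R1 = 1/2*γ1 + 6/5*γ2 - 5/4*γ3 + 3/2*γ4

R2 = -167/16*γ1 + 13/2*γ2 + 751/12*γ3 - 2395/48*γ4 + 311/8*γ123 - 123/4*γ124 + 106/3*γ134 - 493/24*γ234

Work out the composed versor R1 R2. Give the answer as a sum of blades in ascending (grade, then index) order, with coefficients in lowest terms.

Distribute over the terms of R1 (each basis-blade product reordered to ascending indices, repeated generators contracted through their squares):
(1/2*γ1) R2 = -167/32 + 13/4*γ12 + 751/24*γ13 - 2395/96*γ14 + 311/16*γ23 - 123/8*γ24 + 53/3*γ34 - 493/48*γ1234
(6/5*γ2) R2 = 39/5 + 501/40*γ12 - 933/20*γ13 + 369/10*γ14 + 751/10*γ23 - 479/8*γ24 - 493/20*γ34 - 212/5*γ1234
(-5/4*γ3) R2 = -3755/48 - 1555/32*γ12 - 835/64*γ13 + 265/6*γ14 + 65/8*γ23 - 2465/96*γ24 + 11975/192*γ34 + 615/16*γ1234
(3/2*γ4) R2 = -2395/32 - 369/8*γ12 + 53*γ13 + 501/32*γ14 - 493/16*γ23 - 39/4*γ24 - 751/8*γ34 - 933/16*γ1234
Summing the partial products and collecting blades:
Answer: -18059/120 - 12631/160*γ12 + 23611/960*γ13 + 2871/40*γ14 + 1437/20*γ23 - 10625/96*γ24 - 36949/960*γ34 - 17411/240*γ1234


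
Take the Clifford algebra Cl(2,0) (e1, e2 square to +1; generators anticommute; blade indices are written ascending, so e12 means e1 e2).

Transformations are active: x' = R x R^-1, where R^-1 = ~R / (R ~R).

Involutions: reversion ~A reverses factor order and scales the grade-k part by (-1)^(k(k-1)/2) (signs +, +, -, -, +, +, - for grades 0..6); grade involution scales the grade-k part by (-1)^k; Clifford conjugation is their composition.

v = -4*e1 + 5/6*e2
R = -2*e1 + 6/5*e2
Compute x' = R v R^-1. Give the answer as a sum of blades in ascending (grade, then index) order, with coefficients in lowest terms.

~R = -2*e1 + 6/5*e2, and R ~R = 136/25, so R^-1 = ~R / (136/25).
R v = 9 + 47/15*e12
Answer: -89/34*e1 + 160/51*e2


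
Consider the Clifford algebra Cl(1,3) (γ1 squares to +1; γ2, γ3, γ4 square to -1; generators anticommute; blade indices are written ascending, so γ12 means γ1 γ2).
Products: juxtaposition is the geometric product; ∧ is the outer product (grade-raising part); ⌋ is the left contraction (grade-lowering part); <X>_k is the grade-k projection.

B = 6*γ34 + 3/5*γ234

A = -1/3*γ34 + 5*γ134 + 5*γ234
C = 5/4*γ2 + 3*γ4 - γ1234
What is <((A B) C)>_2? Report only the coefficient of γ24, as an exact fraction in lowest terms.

step 1: 5 - 30*γ1 - 149/5*γ2 - 3*γ12
step 2: 149/4 + 15/4*γ1 + 25/4*γ2 + 15*γ4 - 75/2*γ12 - 90*γ14 - 447/5*γ24 + 3*γ34 - 9*γ124 + 149/5*γ134 + 30*γ234 - 5*γ1234
step 3: -75/2*γ12 - 90*γ14 - 447/5*γ24 + 3*γ34
Answer: -447/5


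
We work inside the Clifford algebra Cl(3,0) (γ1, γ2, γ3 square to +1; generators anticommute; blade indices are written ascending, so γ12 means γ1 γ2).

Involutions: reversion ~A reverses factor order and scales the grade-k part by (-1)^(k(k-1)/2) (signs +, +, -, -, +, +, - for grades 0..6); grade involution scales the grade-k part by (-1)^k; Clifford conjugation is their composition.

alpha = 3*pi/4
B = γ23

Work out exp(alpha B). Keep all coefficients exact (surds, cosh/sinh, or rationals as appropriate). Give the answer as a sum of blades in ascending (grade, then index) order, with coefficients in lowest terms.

B^2 = (1)^2*(γ23)^2 = 1*(-1) = -1 (a basis 2-blade squares to minus the product of its generators' squares).
B^2 = -1 — the series telescopes trigonometrically here: l = 1, alpha*l = 3*pi/4, so exp(alpha B) = cos(3*pi/4) + (sin(3*pi/4)/1)*B = -sqrt(2)/2 + (sqrt(2)/2)*B.
Answer: -sqrt(2)/2 + sqrt(2)/2*γ23


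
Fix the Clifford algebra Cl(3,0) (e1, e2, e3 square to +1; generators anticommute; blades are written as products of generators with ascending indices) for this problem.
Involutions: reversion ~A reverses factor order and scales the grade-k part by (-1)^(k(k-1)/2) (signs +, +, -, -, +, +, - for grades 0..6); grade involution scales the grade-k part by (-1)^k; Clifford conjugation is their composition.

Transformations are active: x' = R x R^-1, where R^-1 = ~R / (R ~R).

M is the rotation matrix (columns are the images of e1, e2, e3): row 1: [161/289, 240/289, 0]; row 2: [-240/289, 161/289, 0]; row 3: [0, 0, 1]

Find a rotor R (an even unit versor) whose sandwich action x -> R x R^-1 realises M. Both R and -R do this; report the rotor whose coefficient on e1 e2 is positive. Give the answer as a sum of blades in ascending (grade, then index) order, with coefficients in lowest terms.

Method: write R = a + b12*e1 e2 + b13*e1 e3 + b23*e2 e3 with a^2 + b12^2 + b13^2 + b23^2 = 1 (so R^-1 = ~R). Expanding the columns R e_j ~R gives tr M = 4a^2 - 1 and, from the antisymmetric part, M21 - M12 = -4a*b12, M13 - M31 = 4a*b13, M32 - M23 = -4a*b23.
Here tr M = 611/289, so a^2 = (1 + tr M)/4 = 225/289 and a = ±15/17. Taking a = 15/17: M21 - M12 = -480/289, M13 - M31 = 0, M32 - M23 = 0, giving b12 = 8/17, b13 = 0, b23 = 0, i.e. R = 15/17 + 8/17*e1 e2.
Its e1 e2 coefficient is already positive.
Answer: 15/17 + 8/17*e1 e2. Why the constraint matters: R and -R act identically through the sandwich — M has trace 611/289 either way — so only the sign condition on e1 e2 picks one of the two preimages.


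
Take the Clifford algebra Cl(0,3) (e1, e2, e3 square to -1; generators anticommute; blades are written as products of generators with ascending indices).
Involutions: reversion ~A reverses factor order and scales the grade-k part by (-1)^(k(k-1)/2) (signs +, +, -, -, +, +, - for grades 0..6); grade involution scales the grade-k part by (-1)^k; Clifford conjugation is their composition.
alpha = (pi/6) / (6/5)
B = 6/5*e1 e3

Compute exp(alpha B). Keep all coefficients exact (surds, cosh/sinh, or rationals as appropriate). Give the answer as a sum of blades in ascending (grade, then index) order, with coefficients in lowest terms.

B^2 = (6/5)^2*(e1 e3)^2 = 36/25*(-1) = -36/25 (a basis 2-blade squares to minus the product of its generators' squares).
B^2 = -36/25 — B^2 < 0, so the exponential closes trigonometrically: l = 6/5, alpha*l = pi/6, so exp(alpha B) = cos(pi/6) + (sin(pi/6)/(6/5))*B = sqrt(3)/2 + (5/12)*B.
Answer: sqrt(3)/2 + 1/2*e1 e3


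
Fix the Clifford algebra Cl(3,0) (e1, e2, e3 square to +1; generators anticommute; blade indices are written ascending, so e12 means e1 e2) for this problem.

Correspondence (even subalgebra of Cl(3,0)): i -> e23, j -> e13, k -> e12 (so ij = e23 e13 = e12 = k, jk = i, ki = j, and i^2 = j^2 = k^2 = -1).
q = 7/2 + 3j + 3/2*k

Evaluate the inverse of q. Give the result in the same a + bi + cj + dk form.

In blades: q = 7/2 + 3/2*e12 + 3*e13.
With qbar = 7/2 - 3/2*e12 - 3*e13 (scalar fixed, mapped units negated), q qbar = 47/2 (the sum of squared coefficients), so q^-1 = qbar / (47/2) = 7/47 - 3/47*e12 - 6/47*e13; translating back:
Answer: 7/47 - 6/47*j - 3/47*k


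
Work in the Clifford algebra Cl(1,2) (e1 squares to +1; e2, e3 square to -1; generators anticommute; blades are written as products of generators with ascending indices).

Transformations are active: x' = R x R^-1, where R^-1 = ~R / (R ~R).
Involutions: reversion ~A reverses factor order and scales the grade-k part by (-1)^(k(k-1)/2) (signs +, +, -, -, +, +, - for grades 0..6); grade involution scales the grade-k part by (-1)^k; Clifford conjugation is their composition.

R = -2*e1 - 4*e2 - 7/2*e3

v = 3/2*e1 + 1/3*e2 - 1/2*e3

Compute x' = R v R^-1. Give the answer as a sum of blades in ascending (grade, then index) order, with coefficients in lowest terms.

~R = -2*e1 - 4*e2 - 7/2*e3, and R ~R = -97/4, so R^-1 = ~R / (-97/4).
R v = -41/12 + 16/3*e1 e2 + 25/4*e1 e3 + 19/6*e2 e3
Answer: -1201/582*e1 - 425/291*e2 - 283/582*e3


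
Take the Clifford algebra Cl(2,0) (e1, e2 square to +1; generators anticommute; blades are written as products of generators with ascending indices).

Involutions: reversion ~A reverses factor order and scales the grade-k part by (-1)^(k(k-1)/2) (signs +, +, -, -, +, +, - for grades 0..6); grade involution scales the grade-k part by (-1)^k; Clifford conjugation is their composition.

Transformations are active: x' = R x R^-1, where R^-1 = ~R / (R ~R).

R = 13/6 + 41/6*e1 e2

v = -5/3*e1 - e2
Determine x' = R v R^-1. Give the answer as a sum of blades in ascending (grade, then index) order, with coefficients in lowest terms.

~R = 13/6 - 41/6*e1 e2, and R ~R = 925/18, so R^-1 = ~R / (925/18).
R v = -94/9*e1 + 83/9*e2
Answer: 727/925*e1 + 4933/2775*e2


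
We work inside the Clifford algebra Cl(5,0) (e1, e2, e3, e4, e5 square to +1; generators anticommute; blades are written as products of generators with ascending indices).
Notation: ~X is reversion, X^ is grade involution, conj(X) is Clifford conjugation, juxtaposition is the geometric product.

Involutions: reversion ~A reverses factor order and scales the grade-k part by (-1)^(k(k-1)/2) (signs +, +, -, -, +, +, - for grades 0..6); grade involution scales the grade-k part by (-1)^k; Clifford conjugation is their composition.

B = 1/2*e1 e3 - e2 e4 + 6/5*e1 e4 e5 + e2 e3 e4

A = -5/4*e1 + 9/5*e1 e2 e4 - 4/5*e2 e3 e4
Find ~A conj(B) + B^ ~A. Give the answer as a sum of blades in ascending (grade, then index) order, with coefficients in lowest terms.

first term: -4/5 + 9/5*e1 + 57/40*e3 - 9/5*e1 e3 - 54/25*e2 e5 - 3/2*e4 e5 - 33/20*e1 e2 e4 - 9/10*e2 e3 e4 - 5/4*e1 e2 e3 e4 - 24/25*e1 e2 e3 e5
second term: 4/5 - 9/5*e1 - 7/40*e3 - 9/5*e1 e3 - 54/25*e2 e5 + 3/2*e4 e5 + 17/20*e1 e2 e4 - 9/10*e2 e3 e4 - 5/4*e1 e2 e3 e4 + 24/25*e1 e2 e3 e5
Answer: 5/4*e3 - 18/5*e1 e3 - 108/25*e2 e5 - 4/5*e1 e2 e4 - 9/5*e2 e3 e4 - 5/2*e1 e2 e3 e4


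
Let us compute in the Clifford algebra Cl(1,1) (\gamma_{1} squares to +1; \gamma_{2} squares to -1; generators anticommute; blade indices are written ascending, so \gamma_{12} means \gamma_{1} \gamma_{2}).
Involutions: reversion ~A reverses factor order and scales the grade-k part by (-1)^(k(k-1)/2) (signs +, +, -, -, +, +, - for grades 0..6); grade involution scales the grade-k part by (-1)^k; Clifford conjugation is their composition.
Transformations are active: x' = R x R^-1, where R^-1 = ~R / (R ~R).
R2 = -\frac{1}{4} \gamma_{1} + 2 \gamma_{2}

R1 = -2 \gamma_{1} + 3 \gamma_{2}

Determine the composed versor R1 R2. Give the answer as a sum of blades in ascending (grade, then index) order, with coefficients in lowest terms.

Distribute over the terms of R1 (each basis-blade product reordered to ascending indices, repeated generators contracted through their squares):
(-2 \gamma_{1}) R2 = \frac{1}{2} - 4 \gamma_{12}
(3 \gamma_{2}) R2 = -6 + \frac{3}{4} \gamma_{12}
Summing the partial products and collecting blades:
Answer: -\frac{11}{2} - \frac{13}{4} \gamma_{12}


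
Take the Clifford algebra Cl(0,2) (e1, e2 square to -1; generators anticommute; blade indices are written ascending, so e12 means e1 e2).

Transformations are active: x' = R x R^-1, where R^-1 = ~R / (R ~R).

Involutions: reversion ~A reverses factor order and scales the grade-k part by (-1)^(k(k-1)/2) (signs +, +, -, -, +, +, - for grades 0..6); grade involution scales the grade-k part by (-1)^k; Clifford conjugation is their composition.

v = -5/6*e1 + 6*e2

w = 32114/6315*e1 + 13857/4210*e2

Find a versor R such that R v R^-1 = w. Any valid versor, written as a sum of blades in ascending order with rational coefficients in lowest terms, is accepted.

The midline construction: v and w both square to -1321/36, so reflecting in their sum 17901/4210*e1 + 39117/4210*e2 exchanges them.
Answer: 17901/4210*e1 + 39117/4210*e2


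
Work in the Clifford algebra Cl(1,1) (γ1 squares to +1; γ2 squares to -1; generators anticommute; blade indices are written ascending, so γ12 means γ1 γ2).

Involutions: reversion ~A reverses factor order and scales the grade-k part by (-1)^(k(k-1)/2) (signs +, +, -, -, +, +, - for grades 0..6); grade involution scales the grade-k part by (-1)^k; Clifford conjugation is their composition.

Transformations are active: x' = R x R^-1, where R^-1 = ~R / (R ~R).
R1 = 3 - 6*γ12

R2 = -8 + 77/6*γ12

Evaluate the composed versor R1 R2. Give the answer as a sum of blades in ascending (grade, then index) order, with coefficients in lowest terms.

Distribute over the terms of R1 (each basis-blade product reordered to ascending indices, repeated generators contracted through their squares):
(3) R2 = -24 + 77/2*γ12
(-6*γ12) R2 = -77 + 48*γ12
Summing the partial products and collecting blades:
Answer: -101 + 173/2*γ12


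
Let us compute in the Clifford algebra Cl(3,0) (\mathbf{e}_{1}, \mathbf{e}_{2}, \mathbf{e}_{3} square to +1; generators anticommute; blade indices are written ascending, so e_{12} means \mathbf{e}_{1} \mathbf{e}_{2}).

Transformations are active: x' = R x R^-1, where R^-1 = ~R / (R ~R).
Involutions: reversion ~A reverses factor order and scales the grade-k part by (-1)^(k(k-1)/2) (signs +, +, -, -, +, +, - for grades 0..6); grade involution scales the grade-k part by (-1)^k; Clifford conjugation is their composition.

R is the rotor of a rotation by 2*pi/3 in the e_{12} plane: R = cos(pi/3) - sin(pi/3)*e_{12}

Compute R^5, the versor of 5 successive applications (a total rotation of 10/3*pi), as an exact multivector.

Because a rotor carries half the rotation angle, composing 5 copies of this e_{12}-plane rotor multiplies the phase: 5*(pi/3) = \frac{5 \pi}{3}, hence R^5 = cos(\frac{5 \pi}{3}) - sin(\frac{5 \pi}{3})*e_{12}.
cos(\frac{5 \pi}{3}) = \frac{1}{2} and sin(\frac{5 \pi}{3}) = - \frac{\sqrt{3}}{2}, so R^5 = \frac{1}{2} + \frac{\sqrt{3}}{2} e_{12}. The net rotation is 4/3*pi (after discarding 1 full turn, each of which contributes a factor -1 to the rotor); the rotor keeps the half-angle phase exactly.
Answer: \frac{1}{2} + \frac{\sqrt{3}}{2} e_{12}


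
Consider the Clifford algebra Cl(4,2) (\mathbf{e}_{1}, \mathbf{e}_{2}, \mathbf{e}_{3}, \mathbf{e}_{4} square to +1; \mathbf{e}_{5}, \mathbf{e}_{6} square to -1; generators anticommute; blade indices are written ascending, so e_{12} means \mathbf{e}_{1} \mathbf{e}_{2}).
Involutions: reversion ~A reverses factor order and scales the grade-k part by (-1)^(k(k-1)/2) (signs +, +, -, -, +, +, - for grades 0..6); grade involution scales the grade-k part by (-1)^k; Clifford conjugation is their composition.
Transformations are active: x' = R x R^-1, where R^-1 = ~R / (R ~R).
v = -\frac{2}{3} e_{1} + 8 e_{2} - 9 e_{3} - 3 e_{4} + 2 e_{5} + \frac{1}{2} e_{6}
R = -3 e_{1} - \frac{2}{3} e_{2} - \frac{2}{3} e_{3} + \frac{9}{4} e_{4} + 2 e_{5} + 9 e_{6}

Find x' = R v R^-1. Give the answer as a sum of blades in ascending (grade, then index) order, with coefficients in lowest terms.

~R = -3 e_{1} - \frac{2}{3} e_{2} - \frac{2}{3} e_{3} + \frac{9}{4} e_{4} + 2 e_{5} + 9 e_{6}, and R ~R = -\frac{10087}{144}, so R^-1 = ~R / (-\frac{10087}{144}).
R v = -\frac{151}{12} - \frac{220}{9} e_{12} + \frac{239}{9} e_{13} + \frac{21}{2} e_{14} - \frac{14}{3} e_{15} + \frac{9}{2} e_{16} + \frac{34}{3} e_{23} - 16 e_{24} - \frac{52}{3} e_{25} - \frac{217}{3} e_{26} + \frac{89}{4} e_{34} + \frac{50}{3} e_{35} + \frac{242}{3} e_{36} + \frac{21}{2} e_{45} + \frac{225}{8} e_{46} - 17 e_{56}
Answer: -\frac{12442}{30261} e_{1} - \frac{83112}{10087} e_{2} + \frac{88367}{10087} e_{3} + \frac{38415}{10087} e_{4} - \frac{12926}{10087} e_{5} + \frac{55145}{20174} e_{6}


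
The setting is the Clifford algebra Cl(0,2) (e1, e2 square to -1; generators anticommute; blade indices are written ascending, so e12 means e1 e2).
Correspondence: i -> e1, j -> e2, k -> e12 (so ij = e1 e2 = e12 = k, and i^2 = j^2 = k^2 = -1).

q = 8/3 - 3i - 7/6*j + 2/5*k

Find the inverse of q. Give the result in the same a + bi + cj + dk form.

In blades: q = 8/3 - 3*e1 - 7/6*e2 + 2/5*e12.
With qbar = 8/3 + 3*e1 + 7/6*e2 - 2/5*e12 (scalar fixed, mapped units negated), q qbar = 15869/900 (the sum of squared coefficients), so q^-1 = qbar / (15869/900) = 2400/15869 + 2700/15869*e1 + 150/2267*e2 - 360/15869*e12; translating back:
Answer: 2400/15869 + 2700/15869*i + 150/2267*j - 360/15869*k


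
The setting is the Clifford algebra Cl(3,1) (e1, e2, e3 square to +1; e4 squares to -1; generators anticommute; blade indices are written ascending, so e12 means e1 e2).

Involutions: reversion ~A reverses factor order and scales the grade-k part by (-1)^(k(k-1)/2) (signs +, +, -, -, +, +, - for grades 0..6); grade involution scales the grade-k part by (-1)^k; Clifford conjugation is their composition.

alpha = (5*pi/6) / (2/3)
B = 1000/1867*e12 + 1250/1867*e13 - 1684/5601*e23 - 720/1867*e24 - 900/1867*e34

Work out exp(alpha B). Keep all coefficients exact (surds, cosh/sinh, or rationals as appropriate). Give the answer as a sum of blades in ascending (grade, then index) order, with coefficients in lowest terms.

B^2 term by term: the squares give (1000/1867)^2*(e12)^2 + (1250/1867)^2*(e13)^2 + (-1684/5601)^2*(e23)^2 + (-720/1867)^2*(e24)^2 + (-900/1867)^2*(e34)^2 = 1000000/3485689*(-1) + 1562500/3485689*(-1) + 2835856/31371201*(-1) + 518400/3485689*(+1) + 810000/3485689*(+1) = -4/9 (each basis 2-blade squares to minus the product of its generators' squares); cross terms between blades sharing an index anticommute and cancel; the commuting (index-disjoint) pairs give grade-4 terms 2*c*c'*(blade product), which cancel blade by blade — e1234: -1800000/3485689 + 1800000/3485689 = 0 — confirming B is simple. So B^2 = -4/9.
B^2 = -4/9 — a negative square means the series sums to a rotation: l = 2/3, alpha*l = 5*pi/6, so exp(alpha B) = cos(5*pi/6) + (sin(5*pi/6)/(2/3))*B = -sqrt(3)/2 + (3/4)*B.
Answer: -sqrt(3)/2 + 750/1867*e12 + 1875/3734*e13 - 421/1867*e23 - 540/1867*e24 - 675/1867*e34


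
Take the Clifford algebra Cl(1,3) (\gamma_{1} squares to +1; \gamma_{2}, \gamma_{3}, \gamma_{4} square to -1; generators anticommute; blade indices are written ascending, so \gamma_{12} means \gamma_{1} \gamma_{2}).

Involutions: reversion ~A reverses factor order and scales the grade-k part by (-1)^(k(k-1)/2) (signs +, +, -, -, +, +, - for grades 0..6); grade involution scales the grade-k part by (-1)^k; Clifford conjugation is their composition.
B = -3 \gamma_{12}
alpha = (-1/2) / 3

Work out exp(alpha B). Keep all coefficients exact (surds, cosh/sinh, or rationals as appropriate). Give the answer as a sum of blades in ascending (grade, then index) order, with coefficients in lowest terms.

B^2 = (-3)^2*(\gamma_{12})^2 = 9*(+1) = 9 (a basis 2-blade squares to minus the product of its generators' squares).
B^2 = 9 — the positive square puts this in the hyperbolic regime; l = 3, alpha*l = - \frac{1}{2}, so exp(alpha B) = cosh(- \frac{1}{2}) + (sinh(- \frac{1}{2})/3)*B = \cosh{\left(\frac{1}{2} \right)} + (- \frac{\sinh{\left(\frac{1}{2} \right)}}{3})*B.
Answer: \cosh{\left(\frac{1}{2} \right)} + \sinh{\left(\frac{1}{2} \right)} \gamma_{12}


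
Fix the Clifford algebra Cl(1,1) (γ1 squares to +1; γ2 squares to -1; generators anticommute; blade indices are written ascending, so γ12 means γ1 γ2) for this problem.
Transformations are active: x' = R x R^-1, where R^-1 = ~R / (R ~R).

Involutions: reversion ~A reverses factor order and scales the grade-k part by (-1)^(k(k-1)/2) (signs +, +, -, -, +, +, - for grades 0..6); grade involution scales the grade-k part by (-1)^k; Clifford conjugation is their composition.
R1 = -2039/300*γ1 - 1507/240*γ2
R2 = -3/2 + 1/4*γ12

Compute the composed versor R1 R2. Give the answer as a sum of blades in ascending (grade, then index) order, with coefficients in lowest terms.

Distribute over the terms of R1 (each basis-blade product reordered to ascending indices, repeated generators contracted through their squares):
(-2039/300*γ1) R2 = 2039/200*γ1 - 2039/1200*γ2
(-1507/240*γ2) R2 = -1507/960*γ1 + 1507/160*γ2
Summing the partial products and collecting blades:
Answer: 41401/4800*γ1 + 18527/2400*γ2


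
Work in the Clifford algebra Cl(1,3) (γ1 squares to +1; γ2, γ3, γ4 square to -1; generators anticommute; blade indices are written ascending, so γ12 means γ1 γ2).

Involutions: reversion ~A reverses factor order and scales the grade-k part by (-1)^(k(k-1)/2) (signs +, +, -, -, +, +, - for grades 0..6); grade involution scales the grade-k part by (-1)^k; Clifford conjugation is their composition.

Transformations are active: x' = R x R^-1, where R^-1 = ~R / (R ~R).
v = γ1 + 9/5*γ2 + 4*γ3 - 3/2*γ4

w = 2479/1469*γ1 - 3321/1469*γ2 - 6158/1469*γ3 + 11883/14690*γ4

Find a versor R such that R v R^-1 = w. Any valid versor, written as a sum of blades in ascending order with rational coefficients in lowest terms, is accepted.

R = v + w = 3948/1469*γ1 - 3384/7345*γ2 - 282/1469*γ3 - 5076/7345*γ4 works: the equal norms (-2049/100) guarantee its sandwich swaps v into w.
Answer: 3948/1469*γ1 - 3384/7345*γ2 - 282/1469*γ3 - 5076/7345*γ4


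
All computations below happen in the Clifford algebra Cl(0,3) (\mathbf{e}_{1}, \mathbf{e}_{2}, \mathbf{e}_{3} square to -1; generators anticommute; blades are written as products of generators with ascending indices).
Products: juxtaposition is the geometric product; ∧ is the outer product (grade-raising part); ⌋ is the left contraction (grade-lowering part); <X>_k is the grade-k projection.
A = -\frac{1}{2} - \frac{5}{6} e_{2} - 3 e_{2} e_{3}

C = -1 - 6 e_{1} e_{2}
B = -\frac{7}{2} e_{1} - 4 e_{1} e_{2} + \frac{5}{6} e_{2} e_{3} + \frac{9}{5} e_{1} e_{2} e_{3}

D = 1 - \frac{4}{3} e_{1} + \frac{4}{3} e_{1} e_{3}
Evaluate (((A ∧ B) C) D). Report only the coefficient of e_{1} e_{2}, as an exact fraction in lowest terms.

step 1: \frac{7}{4} e_{1} - \frac{11}{12} e_{1} e_{2} - \frac{5}{12} e_{2} e_{3} + \frac{48}{5} e_{1} e_{2} e_{3}
step 2: -\frac{11}{2} - \frac{7}{4} e_{1} + \frac{21}{2} e_{2} + \frac{288}{5} e_{3} + \frac{11}{12} e_{1} e_{2} + \frac{5}{2} e_{1} e_{3} + \frac{5}{12} e_{2} e_{3} - \frac{48}{5} e_{1} e_{2} e_{3}
step 3: -\frac{67}{6} + \frac{4943}{60} e_{1} - \frac{317}{90} e_{2} + \frac{283}{5} e_{3} + \frac{517}{36} e_{1} e_{2} + \frac{2159}{30} e_{1} e_{3} - \frac{2009}{180} e_{2} e_{3} - \frac{1087}{45} e_{1} e_{2} e_{3}
Answer: \frac{517}{36}


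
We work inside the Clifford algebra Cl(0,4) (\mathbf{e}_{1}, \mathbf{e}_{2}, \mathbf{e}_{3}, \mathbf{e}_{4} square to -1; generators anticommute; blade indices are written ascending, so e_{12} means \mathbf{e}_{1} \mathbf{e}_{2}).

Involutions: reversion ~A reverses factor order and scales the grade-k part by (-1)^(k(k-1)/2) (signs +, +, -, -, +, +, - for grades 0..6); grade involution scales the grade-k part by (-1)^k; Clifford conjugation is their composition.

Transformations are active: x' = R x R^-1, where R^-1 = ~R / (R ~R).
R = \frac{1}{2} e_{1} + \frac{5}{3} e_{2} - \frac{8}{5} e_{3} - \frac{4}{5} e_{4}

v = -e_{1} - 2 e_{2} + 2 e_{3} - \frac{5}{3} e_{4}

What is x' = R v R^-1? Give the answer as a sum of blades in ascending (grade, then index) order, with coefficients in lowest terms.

~R = \frac{1}{2} e_{1} + \frac{5}{3} e_{2} - \frac{8}{5} e_{3} - \frac{4}{5} e_{4}, and R ~R = -\frac{1121}{180}, so R^-1 = ~R / (-\frac{1121}{180}).
R v = \frac{57}{10} + \frac{2}{3} e_{12} - \frac{3}{5} e_{13} - \frac{49}{30} e_{14} + \frac{2}{15} e_{23} - \frac{197}{45} e_{24} + \frac{64}{15} e_{34}
Answer: \frac{5}{59} e_{1} - \frac{62}{59} e_{2} + \frac{274}{295} e_{3} + \frac{2771}{885} e_{4}


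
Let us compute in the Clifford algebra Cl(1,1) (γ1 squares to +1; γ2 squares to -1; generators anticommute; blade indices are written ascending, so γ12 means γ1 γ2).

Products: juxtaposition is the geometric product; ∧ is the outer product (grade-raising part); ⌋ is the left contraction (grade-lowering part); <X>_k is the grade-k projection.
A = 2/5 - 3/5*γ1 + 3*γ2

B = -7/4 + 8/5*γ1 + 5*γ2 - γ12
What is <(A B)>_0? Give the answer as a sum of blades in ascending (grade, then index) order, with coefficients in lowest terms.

step 1: -833/50 - 131/100*γ1 - 53/20*γ2 - 41/5*γ12
step 2: -833/50
Answer: -833/50


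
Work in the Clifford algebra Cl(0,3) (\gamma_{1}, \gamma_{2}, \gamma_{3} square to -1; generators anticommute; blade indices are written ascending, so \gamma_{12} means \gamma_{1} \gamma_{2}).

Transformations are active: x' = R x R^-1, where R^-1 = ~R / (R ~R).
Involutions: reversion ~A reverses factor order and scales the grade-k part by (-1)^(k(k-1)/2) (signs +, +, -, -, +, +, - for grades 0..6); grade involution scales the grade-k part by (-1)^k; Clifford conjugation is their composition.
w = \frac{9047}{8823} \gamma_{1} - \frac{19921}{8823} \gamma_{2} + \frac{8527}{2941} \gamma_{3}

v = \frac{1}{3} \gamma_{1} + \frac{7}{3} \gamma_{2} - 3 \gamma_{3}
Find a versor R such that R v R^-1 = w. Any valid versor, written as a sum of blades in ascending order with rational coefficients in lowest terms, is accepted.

Construction: equal norms (both -\frac{131}{9}) license R = v + w = \frac{3996}{2941} \gamma_{1} + \frac{222}{2941} \gamma_{2} - \frac{296}{2941} \gamma_{3} — nothing changes along that direction, while (v - w)/2 changes sign, so v maps onto w.
Answer: \frac{3996}{2941} \gamma_{1} + \frac{222}{2941} \gamma_{2} - \frac{296}{2941} \gamma_{3}


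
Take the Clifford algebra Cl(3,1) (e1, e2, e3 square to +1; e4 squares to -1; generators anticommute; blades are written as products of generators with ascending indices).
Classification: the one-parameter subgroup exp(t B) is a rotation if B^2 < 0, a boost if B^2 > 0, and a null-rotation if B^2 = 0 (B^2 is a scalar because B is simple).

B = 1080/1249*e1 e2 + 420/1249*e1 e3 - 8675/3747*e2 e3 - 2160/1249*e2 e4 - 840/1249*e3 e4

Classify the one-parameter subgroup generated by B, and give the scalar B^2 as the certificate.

B^2 term by term: the squares give (1080/1249)^2*(e1 e2)^2 + (420/1249)^2*(e1 e3)^2 + (-8675/3747)^2*(e2 e3)^2 + (-2160/1249)^2*(e2 e4)^2 + (-840/1249)^2*(e3 e4)^2 = 1166400/1560001*(-1) + 176400/1560001*(-1) + 75255625/14040009*(-1) + 4665600/1560001*(+1) + 705600/1560001*(+1) = -25/9 (each basis 2-blade squares to minus the product of its generators' squares); cross terms between blades sharing an index anticommute and cancel; the commuting (index-disjoint) pairs give grade-4 terms 2*c*c'*(blade product), which cancel blade by blade — e1 e2 e3 e4: -1814400/1560001 + 1814400/1560001 = 0 — confirming B is simple. So B^2 = -25/9.
Answer: rotation, certificate B^2 = -25/9. The scalar -25/9 is the complete invariant here: its sign names the subgroup type.


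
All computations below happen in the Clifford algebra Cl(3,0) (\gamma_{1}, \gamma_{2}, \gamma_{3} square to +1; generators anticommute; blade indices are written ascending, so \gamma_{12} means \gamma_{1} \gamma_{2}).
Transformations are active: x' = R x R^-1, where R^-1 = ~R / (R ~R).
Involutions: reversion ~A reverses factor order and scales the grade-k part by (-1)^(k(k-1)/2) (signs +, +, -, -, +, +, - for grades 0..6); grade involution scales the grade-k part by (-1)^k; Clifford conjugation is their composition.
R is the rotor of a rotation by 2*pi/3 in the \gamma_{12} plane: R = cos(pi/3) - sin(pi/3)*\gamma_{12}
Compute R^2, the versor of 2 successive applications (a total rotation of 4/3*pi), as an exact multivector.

Half-angle bookkeeping: 2 applications in \gamma_{12} add up to rotor phase 2*pi/3 = \frac{2 \pi}{3}, so R^2 = cos(\frac{2 \pi}{3}) - sin(\frac{2 \pi}{3})*\gamma_{12}.
cos(\frac{2 \pi}{3}) = - \frac{1}{2} and sin(\frac{2 \pi}{3}) = \frac{\sqrt{3}}{2}, so R^2 = -\frac{1}{2} - \frac{\sqrt{3}}{2} \gamma_{12}. The net rotation is 4/3*pi; the rotor keeps the half-angle phase exactly.
Answer: -\frac{1}{2} - \frac{\sqrt{3}}{2} \gamma_{12}


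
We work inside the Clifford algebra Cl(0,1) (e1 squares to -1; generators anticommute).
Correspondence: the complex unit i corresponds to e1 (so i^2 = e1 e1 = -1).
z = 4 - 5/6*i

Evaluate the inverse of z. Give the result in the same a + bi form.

In blades: z = 4 - 5/6*e1.
With qbar = 4 + 5/6*e1 (scalar fixed, mapped units negated), z qbar = 601/36 (the sum of squared coefficients), so z^-1 = qbar / (601/36) = 144/601 + 30/601*e1; translating back:
Answer: 144/601 + 30/601*i


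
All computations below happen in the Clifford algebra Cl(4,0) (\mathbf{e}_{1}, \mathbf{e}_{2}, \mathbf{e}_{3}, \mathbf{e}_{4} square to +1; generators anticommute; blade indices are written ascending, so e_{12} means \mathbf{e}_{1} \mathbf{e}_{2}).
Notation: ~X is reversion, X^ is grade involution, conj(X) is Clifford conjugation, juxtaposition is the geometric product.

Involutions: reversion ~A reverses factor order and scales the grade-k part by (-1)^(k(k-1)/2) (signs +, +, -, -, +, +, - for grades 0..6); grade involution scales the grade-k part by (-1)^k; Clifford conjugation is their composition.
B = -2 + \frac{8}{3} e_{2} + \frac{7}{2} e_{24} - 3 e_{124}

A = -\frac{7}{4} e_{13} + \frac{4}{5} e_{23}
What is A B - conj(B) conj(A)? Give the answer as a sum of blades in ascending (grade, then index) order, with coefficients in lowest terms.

first term: -\frac{32}{15} e_{3} + \frac{7}{2} e_{13} - \frac{8}{5} e_{23} - \frac{14}{5} e_{34} + \frac{14}{3} e_{123} + \frac{12}{5} e_{134} + \frac{21}{4} e_{234} + \frac{49}{8} e_{1234}
second term: \frac{32}{15} e_{3} - \frac{7}{2} e_{13} + \frac{8}{5} e_{23} + \frac{14}{5} e_{34} + \frac{14}{3} e_{123} + \frac{12}{5} e_{134} + \frac{21}{4} e_{234} + \frac{49}{8} e_{1234}
Answer: -\frac{64}{15} e_{3} + 7 e_{13} - \frac{16}{5} e_{23} - \frac{28}{5} e_{34}


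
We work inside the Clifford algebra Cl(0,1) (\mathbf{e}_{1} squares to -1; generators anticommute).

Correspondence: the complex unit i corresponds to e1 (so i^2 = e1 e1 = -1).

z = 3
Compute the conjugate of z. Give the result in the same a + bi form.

In blades: z = 3.
Conjugation here is Clifford conjugation: the scalar is fixed and the grade-1 and grade-2 blades all flip sign, giving 3; translating back:
Answer: 3


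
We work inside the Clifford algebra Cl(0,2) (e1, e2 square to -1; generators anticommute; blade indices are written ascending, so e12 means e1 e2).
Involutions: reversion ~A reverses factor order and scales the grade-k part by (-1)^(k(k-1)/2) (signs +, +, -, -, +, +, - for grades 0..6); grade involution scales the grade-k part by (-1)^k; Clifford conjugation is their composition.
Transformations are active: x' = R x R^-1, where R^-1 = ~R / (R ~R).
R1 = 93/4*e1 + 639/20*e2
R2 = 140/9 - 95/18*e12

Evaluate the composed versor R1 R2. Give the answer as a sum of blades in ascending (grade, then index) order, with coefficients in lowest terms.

Distribute over the terms of R1 (each basis-blade product reordered to ascending indices, repeated generators contracted through their squares):
(93/4*e1) R2 = 1085/3*e1 + 2945/24*e2
(639/20*e2) R2 = -1349/8*e1 + 497*e2
Summing the partial products and collecting blades:
Answer: 4633/24*e1 + 14873/24*e2


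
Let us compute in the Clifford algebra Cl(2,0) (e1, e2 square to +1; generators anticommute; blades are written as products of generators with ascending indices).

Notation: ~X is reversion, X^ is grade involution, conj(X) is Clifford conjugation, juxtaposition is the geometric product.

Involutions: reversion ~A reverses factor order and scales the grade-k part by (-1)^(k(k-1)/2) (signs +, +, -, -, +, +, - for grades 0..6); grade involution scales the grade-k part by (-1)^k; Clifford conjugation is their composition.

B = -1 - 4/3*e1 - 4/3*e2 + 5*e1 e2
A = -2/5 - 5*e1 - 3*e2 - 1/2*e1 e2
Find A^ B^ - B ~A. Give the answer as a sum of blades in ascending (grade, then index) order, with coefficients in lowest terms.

first term: 407/30 - 106/5*e1 + 332/15*e2 + 7/6*e1 e2
second term: 257/30 - 44/5*e1 + 418/15*e2 - 31/6*e1 e2
Answer: 5 - 62/5*e1 - 86/15*e2 + 19/3*e1 e2


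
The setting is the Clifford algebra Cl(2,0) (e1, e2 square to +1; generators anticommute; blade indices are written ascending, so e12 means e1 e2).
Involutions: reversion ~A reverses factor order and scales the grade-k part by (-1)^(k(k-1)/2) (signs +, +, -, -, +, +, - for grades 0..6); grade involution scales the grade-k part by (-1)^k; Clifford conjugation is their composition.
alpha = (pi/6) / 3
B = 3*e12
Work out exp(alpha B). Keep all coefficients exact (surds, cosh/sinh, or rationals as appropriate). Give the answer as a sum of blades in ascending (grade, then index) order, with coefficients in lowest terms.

B^2 = (3)^2*(e12)^2 = 9*(-1) = -9 (a basis 2-blade squares to minus the product of its generators' squares).
B^2 = -9 — since the square is negative, the closed form is circular: l = 3, alpha*l = pi/6, so exp(alpha B) = cos(pi/6) + (sin(pi/6)/3)*B = sqrt(3)/2 + (1/6)*B.
Answer: sqrt(3)/2 + 1/2*e12


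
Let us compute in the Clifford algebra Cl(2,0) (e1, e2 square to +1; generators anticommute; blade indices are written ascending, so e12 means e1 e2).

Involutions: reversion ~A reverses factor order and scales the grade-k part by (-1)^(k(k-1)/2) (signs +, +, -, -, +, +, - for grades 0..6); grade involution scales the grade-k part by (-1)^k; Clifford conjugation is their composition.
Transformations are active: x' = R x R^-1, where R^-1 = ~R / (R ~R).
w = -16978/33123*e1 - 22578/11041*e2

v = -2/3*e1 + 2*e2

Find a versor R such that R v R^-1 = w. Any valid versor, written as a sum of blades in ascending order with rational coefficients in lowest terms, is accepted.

Why this works: both vectors square to 40/9, so q(v) = q(w) and R = v + w = -13020/11041*e1 - 496/11041*e2 carries v to w — its own direction survives, the complement (v - w)/2 flips.
Answer: -13020/11041*e1 - 496/11041*e2


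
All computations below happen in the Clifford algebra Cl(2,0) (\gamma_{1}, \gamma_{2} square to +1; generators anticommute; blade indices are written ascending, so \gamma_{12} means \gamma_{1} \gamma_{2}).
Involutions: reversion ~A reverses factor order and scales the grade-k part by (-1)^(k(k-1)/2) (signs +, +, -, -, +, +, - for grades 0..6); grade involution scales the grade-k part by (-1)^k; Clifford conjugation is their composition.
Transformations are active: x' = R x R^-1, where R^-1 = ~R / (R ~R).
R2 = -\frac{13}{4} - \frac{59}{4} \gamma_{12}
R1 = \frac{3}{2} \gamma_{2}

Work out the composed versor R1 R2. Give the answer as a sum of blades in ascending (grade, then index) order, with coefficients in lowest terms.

Distribute over the terms of R1 (each basis-blade product reordered to ascending indices, repeated generators contracted through their squares):
(\frac{3}{2} \gamma_{2}) R2 = \frac{177}{8} \gamma_{1} - \frac{39}{8} \gamma_{2}
Answer: \frac{177}{8} \gamma_{1} - \frac{39}{8} \gamma_{2}


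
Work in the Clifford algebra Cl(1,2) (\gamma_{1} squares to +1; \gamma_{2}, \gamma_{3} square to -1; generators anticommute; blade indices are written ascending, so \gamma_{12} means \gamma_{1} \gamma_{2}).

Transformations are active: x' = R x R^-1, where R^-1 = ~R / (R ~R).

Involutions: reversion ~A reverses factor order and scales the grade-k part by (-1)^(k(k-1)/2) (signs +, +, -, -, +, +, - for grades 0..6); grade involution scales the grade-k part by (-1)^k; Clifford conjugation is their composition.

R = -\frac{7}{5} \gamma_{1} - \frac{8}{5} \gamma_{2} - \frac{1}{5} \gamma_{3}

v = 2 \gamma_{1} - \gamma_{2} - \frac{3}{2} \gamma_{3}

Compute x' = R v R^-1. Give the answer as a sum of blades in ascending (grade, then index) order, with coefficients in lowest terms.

~R = -\frac{7}{5} \gamma_{1} - \frac{8}{5} \gamma_{2} - \frac{1}{5} \gamma_{3}, and R ~R = -\frac{16}{25}, so R^-1 = ~R / (-\frac{16}{25}).
R v = -\frac{47}{10} + \frac{23}{5} \gamma_{12} + \frac{5}{2} \gamma_{13} + \frac{11}{5} \gamma_{23}
Answer: -\frac{361}{16} \gamma_{1} - \frac{45}{2} \gamma_{2} - \frac{23}{16} \gamma_{3}


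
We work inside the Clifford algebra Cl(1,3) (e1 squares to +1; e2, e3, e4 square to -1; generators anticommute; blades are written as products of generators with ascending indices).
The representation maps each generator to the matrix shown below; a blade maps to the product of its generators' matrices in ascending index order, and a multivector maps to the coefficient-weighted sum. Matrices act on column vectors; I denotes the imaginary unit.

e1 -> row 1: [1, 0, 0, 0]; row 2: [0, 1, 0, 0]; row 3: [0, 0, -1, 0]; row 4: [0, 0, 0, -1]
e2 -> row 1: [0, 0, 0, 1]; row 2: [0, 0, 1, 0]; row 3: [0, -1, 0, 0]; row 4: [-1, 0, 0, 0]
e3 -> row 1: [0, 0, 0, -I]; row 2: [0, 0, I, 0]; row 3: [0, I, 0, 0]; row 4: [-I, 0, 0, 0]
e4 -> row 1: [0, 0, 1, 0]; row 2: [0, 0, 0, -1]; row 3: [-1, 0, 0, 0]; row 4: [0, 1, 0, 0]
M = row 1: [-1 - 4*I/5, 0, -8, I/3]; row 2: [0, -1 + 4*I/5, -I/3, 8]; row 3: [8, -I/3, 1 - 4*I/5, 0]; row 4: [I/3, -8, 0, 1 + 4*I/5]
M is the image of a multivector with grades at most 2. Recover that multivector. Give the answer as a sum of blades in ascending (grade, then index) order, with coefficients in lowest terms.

Method: the blade images are trace-orthogonal — tr(rho(e_A) rho(e_B)^-1) = 4 if A = B and 0 otherwise — and rho(e_A)^-1 = (e_A)^2 * rho(e_A) with (e_A)^2 = +1 or -1, so the coefficient of e_A in the preimage is (e_A)^2 * tr(M rho(e_A))/4.
Nonzero projections over blades of grade <= 2: e1: (e1)^2 = +1, tr(M rho(e1)) = -4, coefficient -1; e3: (e3)^2 = -1, tr(M rho(e3)) = 4/3, coefficient -1/3; e4: (e4)^2 = -1, tr(M rho(e4)) = 32, coefficient -8; e2 e3: (e2 e3)^2 = -1, tr(M rho(e2 e3)) = -16/5, coefficient 4/5. Every other blade of grade <= 2 projects to 0.
Answer: -e1 - 1/3*e3 - 8*e4 + 4/5*e2 e3
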